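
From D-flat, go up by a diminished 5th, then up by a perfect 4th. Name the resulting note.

Dbb

A diminished fifth up from Db is Abb (letter A, 6 semitones up).
A perfect fourth up from Abb is Dbb (letter D, 5 semitones up).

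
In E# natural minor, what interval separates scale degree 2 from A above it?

Scale degree 2 of E# natural minor is F##.
F## up to A: letters F→A make it a third; 2 semitones makes it diminished.

diminished third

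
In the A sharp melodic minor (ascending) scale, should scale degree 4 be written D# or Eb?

Each scale degree takes a distinct letter name. Degree 4 of a scale on A must use the letter D.
D# and Eb are enharmonically the same pitch, but only D# uses the letter D, so it is the correct spelling here.

D#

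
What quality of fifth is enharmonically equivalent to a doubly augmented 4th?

perfect

A doubly augmented fourth spans 7 semitones.
A fifth spanning 7 semitones is perfect (the perfect fifth is 7).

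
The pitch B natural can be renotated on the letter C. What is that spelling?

Cb

B is pitch class 11. The letter C alone is pitch class 0.
To reach pitch class 11 from C requires an offset of -1 semitone, i.e. flat: Cb.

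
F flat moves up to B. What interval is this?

Counting letters F–G–A–B gives a fourth.
Fb→B = 7 semitones, 2 wider than the perfect fourth (5), so doubly augmented.

doubly augmented fourth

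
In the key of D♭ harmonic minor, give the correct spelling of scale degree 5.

Ab

Degree 5 takes the letter 4 steps above D, which is A.
In harmonic minor, degree 5 sits 7 semitones above the tonic. Db + 7 semitones is pitch class 8, spelled on A as Ab.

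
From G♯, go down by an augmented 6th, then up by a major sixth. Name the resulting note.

An augmented sixth down from G# is Bb (letter B, 10 semitones down).
A major sixth up from Bb is G (letter G, 9 semitones up).

G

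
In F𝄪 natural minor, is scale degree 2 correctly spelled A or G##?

G##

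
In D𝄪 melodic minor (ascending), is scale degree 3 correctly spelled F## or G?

Each scale degree takes a distinct letter name. Degree 3 of a scale on D must use the letter F.
F## and G are enharmonically the same pitch, but only F## uses the letter F, so it is the correct spelling here.

F##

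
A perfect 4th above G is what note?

C

G up a perfect fourth is C, so the target letter is C.
From G, a perfect fourth is 5 semitones up: C.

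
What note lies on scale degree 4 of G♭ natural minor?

The Gb natural minor scale runs Gb Ab Bbb Cb Db Ebb Fb.
Degree 4 is Cb.

Cb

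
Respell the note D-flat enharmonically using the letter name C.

C#

Plain C sits 1 semitone below Db, so on the letter C the same pitch needs a sharp: C#.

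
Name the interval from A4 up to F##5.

augmented sixth

The letter names run A→F, a span of 5 letter steps, so the interval is some kind of sixth.
A to F## is 10 semitones. A major sixth is 9, so 10 makes it augmented.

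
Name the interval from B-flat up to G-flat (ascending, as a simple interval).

minor sixth

The letter names run B→G, a span of 5 letter steps, so the interval is some kind of sixth.
Bb to Gb is 8 semitones. A major sixth is 9, so 8 makes it minor.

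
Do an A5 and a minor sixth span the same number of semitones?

An augmented fifth spans 8 semitones; a minor sixth spans 8.
They are enharmonically equivalent.

Yes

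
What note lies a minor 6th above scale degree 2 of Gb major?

Fb

Scale degree 2 of Gb major is Ab.
A minor sixth (8 semitones) above Ab lands on the letter F, giving Fb.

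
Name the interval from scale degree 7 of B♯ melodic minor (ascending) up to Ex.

Scale degree 7 of B# melodic minor (ascending) is A##.
A## up to E##: letters A→E make it a fifth; 7 semitones makes it perfect.

perfect fifth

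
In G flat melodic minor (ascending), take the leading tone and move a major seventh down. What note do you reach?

Gb

The leading tone of Gb melodic minor (ascending) is F.
A major seventh (11 semitones) below F lands on the letter G, giving Gb.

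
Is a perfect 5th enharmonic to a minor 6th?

A perfect fifth spans 7 semitones; a minor sixth spans 8.
The spans differ, so they are not enharmonic equivalents.

No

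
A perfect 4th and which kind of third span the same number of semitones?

A perfect fourth spans 5 semitones.
A third spanning 5 semitones is augmented (the major third is 4).

augmented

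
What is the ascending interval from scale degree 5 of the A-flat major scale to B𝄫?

diminished fifth

Scale degree 5 of Ab major is Eb.
Eb up to Bbb: letters E→B make it a fifth; 6 semitones makes it diminished.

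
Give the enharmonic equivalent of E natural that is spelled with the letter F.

Plain F sits 1 semitone above E, so on the letter F the same pitch needs a flat: Fb.

Fb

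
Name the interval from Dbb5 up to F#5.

Counting letters D–E–F gives a third.
Dbb→F# = 6 semitones, 2 wider than the major third (4), so doubly augmented.

doubly augmented third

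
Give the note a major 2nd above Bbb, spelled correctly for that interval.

Cb

B up a major second is C#, so the target letter is C.
From Bbb, a major second is 2 semitones up: Cb.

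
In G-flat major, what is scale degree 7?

F

Degree 7 takes the letter 6 steps above G, which is F.
In major, degree 7 sits 11 semitones above the tonic. Gb + 11 semitones is pitch class 5, spelled on F as F.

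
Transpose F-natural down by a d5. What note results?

A fifth below F lands on the letter B.
A diminished fifth spans 6 semitones, so F moves to pitch class 11. On the letter B that is B.

B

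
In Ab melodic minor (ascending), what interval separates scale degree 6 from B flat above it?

perfect fourth

Scale degree 6 of Ab melodic minor (ascending) is F.
F up to Bb: letters F→B make it a fourth; 5 semitones makes it perfect.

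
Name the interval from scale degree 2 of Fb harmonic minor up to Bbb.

minor third

Scale degree 2 of Fb harmonic minor is Gb.
Gb up to Bbb: letters G→B make it a third; 3 semitones makes it minor.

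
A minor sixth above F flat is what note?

Dbb

A sixth above F lands on the letter D.
A minor sixth spans 8 semitones, so Fb moves to pitch class 0. On the letter D that is Dbb.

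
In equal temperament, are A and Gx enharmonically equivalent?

A = pitch class 9 and G## = pitch class 9 — the same pitch class, so they are enharmonic equivalents.

Yes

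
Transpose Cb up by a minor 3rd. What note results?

Ebb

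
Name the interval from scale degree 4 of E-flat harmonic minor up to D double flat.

Scale degree 4 of Eb harmonic minor is Ab.
Ab up to Dbb: letters A→D make it a fourth; 4 semitones makes it diminished.

diminished fourth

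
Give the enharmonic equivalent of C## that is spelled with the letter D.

D

C## is pitch class 2. The letter D alone is pitch class 2.
Pitch class 2 on D needs no accidental: D.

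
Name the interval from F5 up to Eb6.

minor seventh

Counting letters F–G–A–B–C–D–E gives a seventh.
F→Eb = 10 semitones, 1 narrower than the major seventh (11), so minor.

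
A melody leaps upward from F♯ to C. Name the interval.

diminished fifth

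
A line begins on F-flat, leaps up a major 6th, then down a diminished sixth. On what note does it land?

F#

A major sixth up from Fb is Db (letter D, 9 semitones up).
A diminished sixth down from Db is F# (letter F, 7 semitones down).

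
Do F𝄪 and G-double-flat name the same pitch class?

Two spellings are enharmonically equivalent only if they share a pitch class.
Here F## → 7, Gbb → 5; 5 ≠ 7, so they are not.

No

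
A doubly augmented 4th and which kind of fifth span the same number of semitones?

perfect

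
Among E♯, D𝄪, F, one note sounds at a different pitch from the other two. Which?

In 12-tone equal temperament, enharmonic equivalents share a pitch class. E# is pitch class 5; D## is pitch class 4; F is pitch class 5.
E# and F share pitch class 5, while D## is pitch class 4.

D##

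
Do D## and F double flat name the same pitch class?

No

D## is pitch class 4; Fbb is pitch class 3.
The pitch classes differ (4 vs. 3), so they are not enharmonic equivalents.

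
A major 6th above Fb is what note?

A sixth above F lands on the letter D.
A major sixth spans 9 semitones, so Fb moves to pitch class 1. On the letter D that is Db.

Db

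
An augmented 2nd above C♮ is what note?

D#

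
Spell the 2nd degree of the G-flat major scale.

Ab

The Gb major scale runs Gb Ab Bb Cb Db Eb F.
Degree 2 is Ab.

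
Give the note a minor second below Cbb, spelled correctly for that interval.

C down a major second is Bb, so the target letter is B.
From Cbb, a minor second is 1 semitone down: Bbb.

Bbb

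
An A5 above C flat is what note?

C up a perfect fifth is G, so the target letter is G.
From Cb, an augmented fifth is 8 semitones up: G.

G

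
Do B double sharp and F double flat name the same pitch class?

No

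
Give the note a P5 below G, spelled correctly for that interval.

G down a perfect fifth is C, so the target letter is C.
From G, a perfect fifth is 7 semitones down: C.

C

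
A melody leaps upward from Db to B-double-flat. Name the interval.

Counting letters D–E–F–G–A–B gives a sixth.
Db→Bbb = 8 semitones, 1 narrower than the major sixth (9), so minor.

minor sixth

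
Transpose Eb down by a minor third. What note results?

E down a major third is C, so the target letter is C.
From Eb, a minor third is 3 semitones down: C.

C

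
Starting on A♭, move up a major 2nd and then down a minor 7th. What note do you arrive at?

C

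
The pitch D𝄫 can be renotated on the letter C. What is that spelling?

C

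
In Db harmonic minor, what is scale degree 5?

Degree 5 takes the letter 4 steps above D, which is A.
In harmonic minor, degree 5 sits 7 semitones above the tonic. Db + 7 semitones is pitch class 8, spelled on A as Ab.

Ab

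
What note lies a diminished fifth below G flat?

A fifth below G lands on the letter C.
A diminished fifth spans 6 semitones, so Gb moves to pitch class 0. On the letter C that is C.

C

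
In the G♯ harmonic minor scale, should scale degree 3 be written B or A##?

Each scale degree takes a distinct letter name. Degree 3 of a scale on G must use the letter B.
B and A## are enharmonically the same pitch, but only B uses the letter B, so it is the correct spelling here.

B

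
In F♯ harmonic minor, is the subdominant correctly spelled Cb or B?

B

Each scale degree takes a distinct letter name. Degree 4 of a scale on F must use the letter B.
B and Cb are enharmonically the same pitch, but only B uses the letter B, so it is the correct spelling here.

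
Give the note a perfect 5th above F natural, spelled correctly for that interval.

A fifth above F lands on the letter C.
A perfect fifth spans 7 semitones, so F moves to pitch class 0. On the letter C that is C.

C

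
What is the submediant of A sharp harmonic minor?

F#

Degree 6 takes the letter 5 steps above A, which is F.
In harmonic minor, degree 6 sits 8 semitones above the tonic. A# + 8 semitones is pitch class 6, spelled on F as F#.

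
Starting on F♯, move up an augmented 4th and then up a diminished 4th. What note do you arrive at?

E

An augmented fourth up from F# is B# (letter B, 6 semitones up).
A diminished fourth up from B# is E (letter E, 4 semitones up).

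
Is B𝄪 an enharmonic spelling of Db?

B## is pitch class 1; Db is pitch class 1.
All spellings map to pitch class 1, so they are enharmonically equivalent.

Yes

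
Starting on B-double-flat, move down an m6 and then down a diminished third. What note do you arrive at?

A minor sixth down from Bbb is Db (letter D, 8 semitones down).
A diminished third down from Db is B (letter B, 2 semitones down).

B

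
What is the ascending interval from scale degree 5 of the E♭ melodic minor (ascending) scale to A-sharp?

Scale degree 5 of Eb melodic minor (ascending) is Bb.
Bb up to A#: letters B→A make it a seventh; 12 semitones makes it augmented.

augmented seventh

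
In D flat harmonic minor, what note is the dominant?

Ab

Degree 5 takes the letter 4 steps above D, which is A.
In harmonic minor, degree 5 sits 7 semitones above the tonic. Db + 7 semitones is pitch class 8, spelled on A as Ab.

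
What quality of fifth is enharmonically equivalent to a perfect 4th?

doubly diminished

A perfect fourth spans 5 semitones.
A fifth spanning 5 semitones is doubly diminished (the perfect fifth is 7).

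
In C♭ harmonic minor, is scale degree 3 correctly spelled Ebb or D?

Ebb

Each scale degree takes a distinct letter name. Degree 3 of a scale on C must use the letter E.
Ebb and D are enharmonically the same pitch, but only Ebb uses the letter E, so it is the correct spelling here.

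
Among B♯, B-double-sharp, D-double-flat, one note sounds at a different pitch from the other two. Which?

B##

In 12-tone equal temperament, enharmonic equivalents share a pitch class. B# is pitch class 0; B## is pitch class 1; Dbb is pitch class 0.
B# and Dbb share pitch class 0, while B## is pitch class 1.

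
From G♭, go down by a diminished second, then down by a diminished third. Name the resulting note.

D##

A diminished second down from Gb is F# (letter F, 0 semitones down).
A diminished third down from F# is D## (letter D, 2 semitones down).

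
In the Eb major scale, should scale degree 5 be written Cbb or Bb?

Each scale degree takes a distinct letter name. Degree 5 of a scale on E must use the letter B.
Bb and Cbb are enharmonically the same pitch, but only Bb uses the letter B, so it is the correct spelling here.

Bb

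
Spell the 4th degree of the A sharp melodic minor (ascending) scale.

The A# melodic minor (ascending) scale runs A# B# C# D# E# F## G##.
Degree 4 is D#.

D#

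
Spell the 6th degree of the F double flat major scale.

Degree 6 takes the letter 5 steps above F, which is D.
In major, degree 6 sits 9 semitones above the tonic. Fbb + 9 semitones is pitch class 0, spelled on D as Dbb.

Dbb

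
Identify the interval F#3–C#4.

perfect fifth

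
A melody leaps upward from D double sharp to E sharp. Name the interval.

minor second

The letter names run D→E, a span of 1 letter step, so the interval is some kind of second.
D## to E# is 1 semitone. A major second is 2, so 1 makes it minor.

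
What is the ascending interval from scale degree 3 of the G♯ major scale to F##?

perfect fifth

Scale degree 3 of G# major is B#.
B# up to F##: letters B→F make it a fifth; 7 semitones makes it perfect.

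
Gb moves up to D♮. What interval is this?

augmented fifth

Counting letters G–A–B–C–D gives a fifth.
Gb→D = 8 semitones, 1 wider than the perfect fifth (7), so augmented.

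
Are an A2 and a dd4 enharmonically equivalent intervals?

An augmented second spans 3 semitones; a doubly diminished fourth spans 3.
They are enharmonically equivalent.

Yes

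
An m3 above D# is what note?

D up a major third is F#, so the target letter is F.
From D#, a minor third is 3 semitones up: F#.

F#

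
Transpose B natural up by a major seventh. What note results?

A#

B up a major seventh is A#, so the target letter is A.
From B, a major seventh is 11 semitones up: A#.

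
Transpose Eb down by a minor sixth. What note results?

G

E down a major sixth is G, so the target letter is G.
From Eb, a minor sixth is 8 semitones down: G.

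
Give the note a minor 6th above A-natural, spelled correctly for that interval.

F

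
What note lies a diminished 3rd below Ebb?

A third below E lands on the letter C.
A diminished third spans 2 semitones, so Ebb moves to pitch class 0. On the letter C that is C.

C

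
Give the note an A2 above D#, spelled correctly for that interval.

A second above D lands on the letter E.
An augmented second spans 3 semitones, so D# moves to pitch class 6. On the letter E that is E##.

E##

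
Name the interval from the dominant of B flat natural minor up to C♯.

augmented fifth

The dominant of Bb natural minor is F.
F up to C#: letters F→C make it a fifth; 8 semitones makes it augmented.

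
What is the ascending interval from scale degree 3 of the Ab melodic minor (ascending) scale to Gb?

perfect fifth

Scale degree 3 of Ab melodic minor (ascending) is Cb.
Cb up to Gb: letters C→G make it a fifth; 7 semitones makes it perfect.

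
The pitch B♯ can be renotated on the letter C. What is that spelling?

C

Plain C sits at the same pitch as B#, so on the letter C the same pitch needs a natural: C.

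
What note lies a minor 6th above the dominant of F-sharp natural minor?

The dominant of F# natural minor is C#.
A minor sixth (8 semitones) above C# lands on the letter A, giving A.

A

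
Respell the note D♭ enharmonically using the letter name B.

Plain B sits 2 semitones below Db, so on the letter B the same pitch needs a double sharp: B##.

B##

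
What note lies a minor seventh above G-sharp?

F#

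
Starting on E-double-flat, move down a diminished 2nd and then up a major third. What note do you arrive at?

A diminished second down from Ebb is D (letter D, 0 semitones down).
A major third up from D is F# (letter F, 4 semitones up).

F#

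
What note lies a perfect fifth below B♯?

E#

B down a perfect fifth is E, so the target letter is E.
From B#, a perfect fifth is 7 semitones down: E#.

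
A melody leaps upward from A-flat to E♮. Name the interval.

Counting letters A–B–C–D–E gives a fifth.
Ab→E = 8 semitones, 1 wider than the perfect fifth (7), so augmented.

augmented fifth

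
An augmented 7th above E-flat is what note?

E up a major seventh is D#, so the target letter is D.
From Eb, an augmented seventh is 12 semitones up: D#.

D#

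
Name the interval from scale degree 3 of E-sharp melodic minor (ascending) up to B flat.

Scale degree 3 of E# melodic minor (ascending) is G#.
G# up to Bb: letters G→B make it a third; 2 semitones makes it diminished.

diminished third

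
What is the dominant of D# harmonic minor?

A#

Degree 5 takes the letter 4 steps above D, which is A.
In harmonic minor, degree 5 sits 7 semitones above the tonic. D# + 7 semitones is pitch class 10, spelled on A as A#.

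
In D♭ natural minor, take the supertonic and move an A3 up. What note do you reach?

G#

The supertonic of Db natural minor is Eb.
An augmented third (5 semitones) above Eb lands on the letter G, giving G#.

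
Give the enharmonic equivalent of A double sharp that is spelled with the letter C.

A## is pitch class 11. The letter C alone is pitch class 0.
To reach pitch class 11 from C requires an offset of -1 semitone, i.e. flat: Cb.

Cb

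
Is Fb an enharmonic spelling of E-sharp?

No

Two spellings are enharmonically equivalent only if they share a pitch class.
Here Fb → 4, E# → 5; 4 ≠ 5, so they are not.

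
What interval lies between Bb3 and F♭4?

The letter names run B→F, a span of 4 letter steps, so the interval is some kind of fifth.
Bb to Fb is 6 semitones. A perfect fifth is 7, so 6 makes it diminished.

diminished fifth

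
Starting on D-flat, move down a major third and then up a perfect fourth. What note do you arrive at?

Ebb

A major third down from Db is Bbb (letter B, 4 semitones down).
A perfect fourth up from Bbb is Ebb (letter E, 5 semitones up).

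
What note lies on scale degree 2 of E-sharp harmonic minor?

Degree 2 takes the letter 1 step above E, which is F.
In harmonic minor, degree 2 sits 2 semitones above the tonic. E# + 2 semitones is pitch class 7, spelled on F as F##.

F##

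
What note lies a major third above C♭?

C up a major third is E, so the target letter is E.
From Cb, a major third is 4 semitones up: Eb.

Eb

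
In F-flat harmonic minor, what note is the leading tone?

Eb

Degree 7 takes the letter 6 steps above F, which is E.
In harmonic minor, degree 7 sits 11 semitones above the tonic. Fb + 11 semitones is pitch class 3, spelled on E as Eb.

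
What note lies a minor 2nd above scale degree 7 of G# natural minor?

G

Scale degree 7 of G# natural minor is F#.
A minor second (1 semitone) above F# lands on the letter G, giving G.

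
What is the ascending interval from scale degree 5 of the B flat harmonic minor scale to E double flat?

Scale degree 5 of Bb harmonic minor is F.
F up to Ebb: letters F→E make it a seventh; 9 semitones makes it diminished.

diminished seventh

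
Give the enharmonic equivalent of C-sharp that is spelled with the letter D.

C# is pitch class 1. The letter D alone is pitch class 2.
To reach pitch class 1 from D requires an offset of -1 semitone, i.e. flat: Db.

Db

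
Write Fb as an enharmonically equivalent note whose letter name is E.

E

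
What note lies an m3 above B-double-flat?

A third above B lands on the letter D.
A minor third spans 3 semitones, so Bbb moves to pitch class 0. On the letter D that is Dbb.

Dbb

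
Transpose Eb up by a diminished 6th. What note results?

Cbb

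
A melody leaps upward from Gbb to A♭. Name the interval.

augmented second

The letter names run G→A, a span of 1 letter step, so the interval is some kind of second.
Gbb to Ab is 3 semitones. A major second is 2, so 3 makes it augmented.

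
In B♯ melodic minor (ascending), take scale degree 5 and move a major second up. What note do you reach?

Scale degree 5 of B# melodic minor (ascending) is F##.
A major second (2 semitones) above F## lands on the letter G, giving G##.

G##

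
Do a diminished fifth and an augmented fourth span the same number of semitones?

Yes

A diminished fifth spans 6 semitones; an augmented fourth spans 6.
They are enharmonically equivalent.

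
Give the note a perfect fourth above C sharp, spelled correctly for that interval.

C up a perfect fourth is F, so the target letter is F.
From C#, a perfect fourth is 5 semitones up: F#.

F#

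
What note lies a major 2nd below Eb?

E down a major second is D, so the target letter is D.
From Eb, a major second is 2 semitones down: Db.

Db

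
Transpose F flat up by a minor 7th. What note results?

Ebb

F up a major seventh is E, so the target letter is E.
From Fb, a minor seventh is 10 semitones up: Ebb.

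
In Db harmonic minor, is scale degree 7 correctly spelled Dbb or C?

Each scale degree takes a distinct letter name. Degree 7 of a scale on D must use the letter C.
C and Dbb are enharmonically the same pitch, but only C uses the letter C, so it is the correct spelling here.

C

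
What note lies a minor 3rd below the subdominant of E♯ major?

F##

The subdominant of E# major is A#.
A minor third (3 semitones) below A# lands on the letter F, giving F##.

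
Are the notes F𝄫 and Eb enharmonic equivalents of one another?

Fbb = pitch class 3 and Eb = pitch class 3 — the same pitch class, so they are enharmonic equivalents.

Yes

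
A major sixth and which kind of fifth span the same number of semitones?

A major sixth spans 9 semitones.
A fifth spanning 9 semitones is doubly augmented (the perfect fifth is 7).

doubly augmented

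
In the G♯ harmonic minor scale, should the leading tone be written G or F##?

F##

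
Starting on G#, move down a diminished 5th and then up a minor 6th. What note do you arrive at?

A#

A diminished fifth down from G# is C## (letter C, 6 semitones down).
A minor sixth up from C## is A# (letter A, 8 semitones up).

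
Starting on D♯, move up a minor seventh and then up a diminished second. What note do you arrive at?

Db

A minor seventh up from D# is C# (letter C, 10 semitones up).
A diminished second up from C# is Db (letter D, 0 semitones up).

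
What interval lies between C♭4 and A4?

augmented sixth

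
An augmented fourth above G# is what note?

C##

A fourth above G lands on the letter C.
An augmented fourth spans 6 semitones, so G# moves to pitch class 2. On the letter C that is C##.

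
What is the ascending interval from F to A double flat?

diminished third

The letter names run F→A, a span of 2 letter steps, so the interval is some kind of third.
F to Abb is 2 semitones. A major third is 4, so 2 makes it diminished.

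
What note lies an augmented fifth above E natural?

A fifth above E lands on the letter B.
An augmented fifth spans 8 semitones, so E moves to pitch class 0. On the letter B that is B#.

B#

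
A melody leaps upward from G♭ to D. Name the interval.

Counting letters G–A–B–C–D gives a fifth.
Gb→D = 8 semitones, 1 wider than the perfect fifth (7), so augmented.

augmented fifth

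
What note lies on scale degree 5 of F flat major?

Cb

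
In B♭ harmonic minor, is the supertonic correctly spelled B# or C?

Each scale degree takes a distinct letter name. Degree 2 of a scale on B must use the letter C.
C and B# are enharmonically the same pitch, but only C uses the letter C, so it is the correct spelling here.

C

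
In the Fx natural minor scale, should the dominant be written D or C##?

Each scale degree takes a distinct letter name. Degree 5 of a scale on F must use the letter C.
C## and D are enharmonically the same pitch, but only C## uses the letter C, so it is the correct spelling here.

C##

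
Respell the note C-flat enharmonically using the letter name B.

Cb is pitch class 11. The letter B alone is pitch class 11.
Pitch class 11 on B needs no accidental: B.

B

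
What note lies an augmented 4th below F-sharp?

C

A fourth below F lands on the letter C.
An augmented fourth spans 6 semitones, so F# moves to pitch class 0. On the letter C that is C.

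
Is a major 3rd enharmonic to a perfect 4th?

A major third spans 4 semitones; a perfect fourth spans 5.
The spans differ, so they are not enharmonic equivalents.

No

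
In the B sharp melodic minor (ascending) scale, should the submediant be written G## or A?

G##

Each scale degree takes a distinct letter name. Degree 6 of a scale on B must use the letter G.
G## and A are enharmonically the same pitch, but only G## uses the letter G, so it is the correct spelling here.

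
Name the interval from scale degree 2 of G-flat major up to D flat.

Scale degree 2 of Gb major is Ab.
Ab up to Db: letters A→D make it a fourth; 5 semitones makes it perfect.

perfect fourth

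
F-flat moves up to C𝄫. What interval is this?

diminished fifth

The letter names run F→C, a span of 4 letter steps, so the interval is some kind of fifth.
Fb to Cbb is 6 semitones. A perfect fifth is 7, so 6 makes it diminished.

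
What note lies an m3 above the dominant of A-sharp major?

G#

The dominant of A# major is E#.
A minor third (3 semitones) above E# lands on the letter G, giving G#.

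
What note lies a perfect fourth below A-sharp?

E#

A fourth below A lands on the letter E.
A perfect fourth spans 5 semitones, so A# moves to pitch class 5. On the letter E that is E#.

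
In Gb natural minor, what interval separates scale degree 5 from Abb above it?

Scale degree 5 of Gb natural minor is Db.
Db up to Abb: letters D→A make it a fifth; 6 semitones makes it diminished.

diminished fifth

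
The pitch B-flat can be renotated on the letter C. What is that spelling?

Plain C sits 2 semitones above Bb, so on the letter C the same pitch needs a double flat: Cbb.

Cbb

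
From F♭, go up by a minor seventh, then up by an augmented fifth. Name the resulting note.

Bb

A minor seventh up from Fb is Ebb (letter E, 10 semitones up).
An augmented fifth up from Ebb is Bb (letter B, 8 semitones up).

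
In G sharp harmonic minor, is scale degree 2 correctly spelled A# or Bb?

A#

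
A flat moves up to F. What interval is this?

The letter names run A→F, a span of 5 letter steps, so the interval is some kind of sixth.
Ab to F is 9 semitones. A major sixth is 9, so 9 makes it major.

major sixth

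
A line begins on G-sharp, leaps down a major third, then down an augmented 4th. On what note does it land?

A major third down from G# is E (letter E, 4 semitones down).
An augmented fourth down from E is Bb (letter B, 6 semitones down).

Bb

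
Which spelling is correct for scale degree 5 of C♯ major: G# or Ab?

Each scale degree takes a distinct letter name. Degree 5 of a scale on C must use the letter G.
G# and Ab are enharmonically the same pitch, but only G# uses the letter G, so it is the correct spelling here.

G#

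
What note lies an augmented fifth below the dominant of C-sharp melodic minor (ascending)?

C

The dominant of C# melodic minor (ascending) is G#.
An augmented fifth (8 semitones) below G# lands on the letter C, giving C.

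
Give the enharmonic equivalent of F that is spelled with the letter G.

Gbb

Plain G sits 2 semitones above F, so on the letter G the same pitch needs a double flat: Gbb.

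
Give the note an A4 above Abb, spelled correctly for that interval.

Db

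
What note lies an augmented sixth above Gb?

E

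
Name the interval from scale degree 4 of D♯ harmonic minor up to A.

minor second

Scale degree 4 of D# harmonic minor is G#.
G# up to A: letters G→A make it a second; 1 semitone makes it minor.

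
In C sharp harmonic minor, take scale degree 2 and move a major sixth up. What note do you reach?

Scale degree 2 of C# harmonic minor is D#.
A major sixth (9 semitones) above D# lands on the letter B, giving B#.

B#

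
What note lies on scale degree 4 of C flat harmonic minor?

Fb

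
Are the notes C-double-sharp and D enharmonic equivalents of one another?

Yes

C## is pitch class 2; D is pitch class 2.
All spellings map to pitch class 2, so they are enharmonically equivalent.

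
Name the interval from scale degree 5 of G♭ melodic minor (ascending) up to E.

Scale degree 5 of Gb melodic minor (ascending) is Db.
Db up to E: letters D→E make it a second; 3 semitones makes it augmented.

augmented second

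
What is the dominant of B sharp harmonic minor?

F##

Degree 5 takes the letter 4 steps above B, which is F.
In harmonic minor, degree 5 sits 7 semitones above the tonic. B# + 7 semitones is pitch class 7, spelled on F as F##.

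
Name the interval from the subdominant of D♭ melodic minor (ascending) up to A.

augmented second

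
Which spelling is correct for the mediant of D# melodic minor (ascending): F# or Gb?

F#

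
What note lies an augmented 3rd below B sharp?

G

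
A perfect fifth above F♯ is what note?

C#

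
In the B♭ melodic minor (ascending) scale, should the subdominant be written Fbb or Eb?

Eb

Each scale degree takes a distinct letter name. Degree 4 of a scale on B must use the letter E.
Eb and Fbb are enharmonically the same pitch, but only Eb uses the letter E, so it is the correct spelling here.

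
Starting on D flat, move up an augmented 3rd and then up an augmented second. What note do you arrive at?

G##

An augmented third up from Db is F# (letter F, 5 semitones up).
An augmented second up from F# is G## (letter G, 3 semitones up).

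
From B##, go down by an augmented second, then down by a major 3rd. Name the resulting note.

An augmented second down from B## is A# (letter A, 3 semitones down).
A major third down from A# is F# (letter F, 4 semitones down).

F#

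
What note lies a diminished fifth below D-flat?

G

A fifth below D lands on the letter G.
A diminished fifth spans 6 semitones, so Db moves to pitch class 7. On the letter G that is G.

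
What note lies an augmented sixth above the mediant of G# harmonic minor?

The mediant of G# harmonic minor is B.
An augmented sixth (10 semitones) above B lands on the letter G, giving G##.

G##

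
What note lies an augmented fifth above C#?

G##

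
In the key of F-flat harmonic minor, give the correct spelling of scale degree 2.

Degree 2 takes the letter 1 step above F, which is G.
In harmonic minor, degree 2 sits 2 semitones above the tonic. Fb + 2 semitones is pitch class 6, spelled on G as Gb.

Gb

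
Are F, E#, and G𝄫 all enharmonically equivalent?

Yes

F = pitch class 5 and E# = pitch class 5 and Gbb = pitch class 5 — the same pitch class, so they are enharmonic equivalents.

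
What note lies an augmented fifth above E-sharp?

E up a perfect fifth is B, so the target letter is B.
From E#, an augmented fifth is 8 semitones up: B##.

B##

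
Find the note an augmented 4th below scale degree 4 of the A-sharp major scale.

Scale degree 4 of A# major is D#.
An augmented fourth (6 semitones) below D# lands on the letter A, giving A.

A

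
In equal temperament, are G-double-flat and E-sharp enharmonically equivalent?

Yes

Gbb = pitch class 5 and E# = pitch class 5 — the same pitch class, so they are enharmonic equivalents.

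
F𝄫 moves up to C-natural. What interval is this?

doubly augmented fifth

Counting letters F–G–A–B–C gives a fifth.
Fbb→C = 9 semitones, 2 wider than the perfect fifth (7), so doubly augmented.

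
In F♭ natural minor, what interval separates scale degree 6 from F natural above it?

augmented third

Scale degree 6 of Fb natural minor is Dbb.
Dbb up to F: letters D→F make it a third; 5 semitones makes it augmented.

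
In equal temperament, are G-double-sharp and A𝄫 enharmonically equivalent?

No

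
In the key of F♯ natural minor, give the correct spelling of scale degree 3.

A

The F# natural minor scale runs F# G# A B C# D E.
Degree 3 is A.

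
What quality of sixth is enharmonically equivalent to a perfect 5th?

diminished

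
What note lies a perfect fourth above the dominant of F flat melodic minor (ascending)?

Fb

The dominant of Fb melodic minor (ascending) is Cb.
A perfect fourth (5 semitones) above Cb lands on the letter F, giving Fb.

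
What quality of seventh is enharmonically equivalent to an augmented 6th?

An augmented sixth spans 10 semitones.
A seventh spanning 10 semitones is minor (the major seventh is 11).

minor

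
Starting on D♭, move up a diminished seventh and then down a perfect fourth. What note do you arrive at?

Gbb

A diminished seventh up from Db is Cbb (letter C, 9 semitones up).
A perfect fourth down from Cbb is Gbb (letter G, 5 semitones down).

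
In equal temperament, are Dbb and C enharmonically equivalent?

Dbb is pitch class 0; C is pitch class 0.
All spellings map to pitch class 0, so they are enharmonically equivalent.

Yes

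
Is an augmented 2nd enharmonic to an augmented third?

No

An augmented second spans 3 semitones; an augmented third spans 5.
The spans differ, so they are not enharmonic equivalents.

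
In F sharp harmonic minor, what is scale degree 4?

B

Degree 4 takes the letter 3 steps above F, which is B.
In harmonic minor, degree 4 sits 5 semitones above the tonic. F# + 5 semitones is pitch class 11, spelled on B as B.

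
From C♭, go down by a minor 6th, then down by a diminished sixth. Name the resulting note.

G#

A minor sixth down from Cb is Eb (letter E, 8 semitones down).
A diminished sixth down from Eb is G# (letter G, 7 semitones down).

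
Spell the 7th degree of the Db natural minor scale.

Cb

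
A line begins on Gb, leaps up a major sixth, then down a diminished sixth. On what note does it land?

G#

A major sixth up from Gb is Eb (letter E, 9 semitones up).
A diminished sixth down from Eb is G# (letter G, 7 semitones down).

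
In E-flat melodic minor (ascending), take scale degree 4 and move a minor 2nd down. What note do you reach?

G

Scale degree 4 of Eb melodic minor (ascending) is Ab.
A minor second (1 semitone) below Ab lands on the letter G, giving G.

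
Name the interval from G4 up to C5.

perfect fourth

The letter names run G→C, a span of 3 letter steps, so the interval is some kind of fourth.
G to C is 5 semitones. A perfect fourth is 5, so 5 makes it perfect.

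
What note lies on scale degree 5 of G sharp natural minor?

Degree 5 takes the letter 4 steps above G, which is D.
In natural minor, degree 5 sits 7 semitones above the tonic. G# + 7 semitones is pitch class 3, spelled on D as D#.

D#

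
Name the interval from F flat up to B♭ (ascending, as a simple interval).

augmented fourth

The letter names run F→B, a span of 3 letter steps, so the interval is some kind of fourth.
Fb to Bb is 6 semitones. A perfect fourth is 5, so 6 makes it augmented.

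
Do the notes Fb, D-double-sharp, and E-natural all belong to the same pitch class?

Yes

Fb = pitch class 4 and D## = pitch class 4 and E = pitch class 4 — the same pitch class, so they are enharmonic equivalents.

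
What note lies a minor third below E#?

E down a major third is C, so the target letter is C.
From E#, a minor third is 3 semitones down: C##.

C##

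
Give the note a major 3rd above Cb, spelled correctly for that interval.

Eb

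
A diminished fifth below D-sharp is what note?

G##

A fifth below D lands on the letter G.
A diminished fifth spans 6 semitones, so D# moves to pitch class 9. On the letter G that is G##.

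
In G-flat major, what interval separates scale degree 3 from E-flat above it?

Scale degree 3 of Gb major is Bb.
Bb up to Eb: letters B→E make it a fourth; 5 semitones makes it perfect.

perfect fourth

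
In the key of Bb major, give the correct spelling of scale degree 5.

Degree 5 takes the letter 4 steps above B, which is F.
In major, degree 5 sits 7 semitones above the tonic. Bb + 7 semitones is pitch class 5, spelled on F as F.

F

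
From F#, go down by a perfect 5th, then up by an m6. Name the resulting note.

A perfect fifth down from F# is B (letter B, 7 semitones down).
A minor sixth up from B is G (letter G, 8 semitones up).

G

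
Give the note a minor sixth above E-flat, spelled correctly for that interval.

A sixth above E lands on the letter C.
A minor sixth spans 8 semitones, so Eb moves to pitch class 11. On the letter C that is Cb.

Cb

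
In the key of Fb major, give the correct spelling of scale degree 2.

Gb

Degree 2 takes the letter 1 step above F, which is G.
In major, degree 2 sits 2 semitones above the tonic. Fb + 2 semitones is pitch class 6, spelled on G as Gb.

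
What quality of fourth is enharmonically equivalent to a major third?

diminished

A major third spans 4 semitones.
A fourth spanning 4 semitones is diminished (the perfect fourth is 5).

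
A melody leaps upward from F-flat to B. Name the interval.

The letter names run F→B, a span of 3 letter steps, so the interval is some kind of fourth.
Fb to B is 7 semitones. A perfect fourth is 5, so 7 makes it doubly augmented.

doubly augmented fourth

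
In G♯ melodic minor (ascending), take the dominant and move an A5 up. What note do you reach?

The dominant of G# melodic minor (ascending) is D#.
An augmented fifth (8 semitones) above D# lands on the letter A, giving A##.

A##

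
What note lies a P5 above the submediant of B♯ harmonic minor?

The submediant of B# harmonic minor is G#.
A perfect fifth (7 semitones) above G# lands on the letter D, giving D#.

D#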